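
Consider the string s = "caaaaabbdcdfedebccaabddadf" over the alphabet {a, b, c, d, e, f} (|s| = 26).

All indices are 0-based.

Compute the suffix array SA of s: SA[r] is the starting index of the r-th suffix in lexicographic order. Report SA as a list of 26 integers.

[1, 2, 3, 4, 18, 5, 19, 23, 6, 15, 7, 20, 0, 17, 16, 9, 22, 8, 21, 13, 24, 10, 14, 12, 25, 11]

rank | idx | suffix
   0 |   1 | aaaaabbdcdfedebccaabddadf
   1 |   2 | aaaabbdcdfedebccaabddadf
   2 |   3 | aaabbdcdfedebccaabddadf
   3 |   4 | aabbdcdfedebccaabddadf
   4 |  18 | aabddadf
   5 |   5 | abbdcdfedebccaabddadf
   6 |  19 | abddadf
   7 |  23 | adf
   8 |   6 | bbdcdfedebccaabddadf
   9 |  15 | bccaabddadf
  10 |   7 | bdcdfedebccaabddadf
  11 |  20 | bddadf
  12 |   0 | caaaaabbdcdfedebccaabddadf
  13 |  17 | caabddadf
  14 |  16 | ccaabddadf
  15 |   9 | cdfedebccaabddadf
  16 |  22 | dadf
  17 |   8 | dcdfedebccaabddadf
  18 |  21 | ddadf
  19 |  13 | debccaabddadf
  20 |  24 | df
  21 |  10 | dfedebccaabddadf
  22 |  14 | ebccaabddadf
  23 |  12 | edebccaabddadf
  24 |  25 | f
  25 |  11 | fedebccaabddadf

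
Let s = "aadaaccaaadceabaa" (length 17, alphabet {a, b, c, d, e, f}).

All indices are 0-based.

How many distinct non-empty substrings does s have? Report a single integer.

rank→(start, suffix):
  0 → (16, 'a')
  1 → (15, 'aa')
  2 → (7, 'aaadceabaa')
  3 → (3, 'aaccaaadceabaa')
  4 → (0, 'aadaaccaaadceabaa')
  5 → (8, 'aadceabaa')
  6 → (13, 'abaa')
  7 → (4, 'accaaadceabaa')
  8 → (1, 'adaaccaaadceabaa')
  9 → (9, 'adceabaa')
  10 → (14, 'baa')
  11 → (6, 'caaadceabaa')
  12 → (5, 'ccaaadceabaa')
  13 → (11, 'ceabaa')
  14 → (2, 'daaccaaadceabaa')
  15 → (10, 'dceabaa')
  16 → (12, 'eabaa')

SA = [16, 15, 7, 3, 0, 8, 13, 4, 1, 9, 14, 6, 5, 11, 2, 10, 12]
i: (SA[i-1],SA[i]) lcp shared
  1: (16,15) 1 'a'
  2: (15,7) 2 'aa'
  3: (7,3) 2 'aa'
  4: (3,0) 2 'aa'
  5: (0,8) 3 'aad'
  6: (8,13) 1 'a'
  7: (13,4) 1 'a'
  8: (4,1) 1 'a'
  9: (1,9) 2 'ad'
  10: (9,14) 0 ''
  11: (14,6) 0 ''
  12: (6,5) 1 'c'
  13: (5,11) 1 'c'
  14: (11,2) 0 ''
  15: (2,10) 1 'd'
  16: (10,12) 0 ''

n(n+1)/2 = 17·18/2 = 153
Σ LCP = 0 + 1 + 2 + 2 + 2 + 3 + 1 + 1 + 1 + 2 + 0 + 0 + 1 + 1 + 0 + 1 + 0 = 18
distinct = 153 − 18 = 135

135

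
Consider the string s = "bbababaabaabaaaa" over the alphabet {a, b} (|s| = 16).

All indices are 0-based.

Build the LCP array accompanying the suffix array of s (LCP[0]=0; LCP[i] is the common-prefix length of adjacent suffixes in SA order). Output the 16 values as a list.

rank→(start, suffix):
  0 → (15, 'a')
  1 → (14, 'aa')
  2 → (13, 'aaa')
  3 → (12, 'aaaa')
  4 → (9, 'aabaaaa')
  5 → (6, 'aabaabaaaa')
  6 → (10, 'abaaaa')
  7 → (7, 'abaabaaaa')
  8 → (4, 'abaabaabaaaa')
  9 → (2, 'ababaabaabaaaa')
  10 → (11, 'baaaa')
  11 → (8, 'baabaaaa')
  12 → (5, 'baabaabaaaa')
  13 → (3, 'babaabaabaaaa')
  14 → (1, 'bababaabaabaaaa')
  15 → (0, 'bbababaabaabaaaa')

SA = [15, 14, 13, 12, 9, 6, 10, 7, 4, 2, 11, 8, 5, 3, 1, 0]
i: (SA[i-1],SA[i]) lcp shared
  1: (15,14) 1 'a'
  2: (14,13) 2 'aa'
  3: (13,12) 3 'aaa'
  4: (12,9) 2 'aa'
  5: (9,6) 5 'aabaa'
  6: (6,10) 1 'a'
  7: (10,7) 4 'abaa'
  8: (7,4) 7 'abaabaa'
  9: (4,2) 3 'aba'
  10: (2,11) 0 ''
  11: (11,8) 3 'baa'
  12: (8,5) 6 'baabaa'
  13: (5,3) 2 'ba'
  14: (3,1) 4 'baba'
  15: (1,0) 1 'b'

[0, 1, 2, 3, 2, 5, 1, 4, 7, 3, 0, 3, 6, 2, 4, 1]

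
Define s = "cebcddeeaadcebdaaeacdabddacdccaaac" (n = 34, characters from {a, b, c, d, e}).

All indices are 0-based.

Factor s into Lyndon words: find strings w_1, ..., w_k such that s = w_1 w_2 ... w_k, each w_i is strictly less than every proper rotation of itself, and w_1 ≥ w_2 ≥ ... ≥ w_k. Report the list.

["ce", "bcddee", "aadcebdaaeacdabddacdcc", "aaac"]

emit factor 1: 'ce' (i=0, period=2)
emit factor 2: 'bcddee' (i=2, period=6)
emit factor 3: 'aadcebdaaeacdabddacdcc' (i=8, period=22)
emit factor 4: 'aaac' (i=30, period=4)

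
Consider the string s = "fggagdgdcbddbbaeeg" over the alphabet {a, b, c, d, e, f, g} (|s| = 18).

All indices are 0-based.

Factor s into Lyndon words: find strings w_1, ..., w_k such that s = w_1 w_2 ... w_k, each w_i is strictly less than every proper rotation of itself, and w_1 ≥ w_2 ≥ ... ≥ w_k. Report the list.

["fgg", "agdgdcbddbb", "aeeg"]

emit factor 1: 'fgg' (i=0, period=3)
emit factor 2: 'agdgdcbddbb' (i=3, period=11)
emit factor 3: 'aeeg' (i=14, period=4)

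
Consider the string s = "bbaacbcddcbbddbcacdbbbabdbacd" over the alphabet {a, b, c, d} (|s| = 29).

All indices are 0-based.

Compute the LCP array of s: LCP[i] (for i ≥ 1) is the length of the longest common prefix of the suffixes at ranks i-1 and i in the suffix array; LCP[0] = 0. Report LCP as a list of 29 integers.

sorted suffixes:
  #0 SA[0]=2  'aacbcddcbbddbcacdbbbabdbacd'
  #1 SA[1]=22  'abdbacd'
  #2 SA[2]=3  'acbcddcbbddbcacdbbbabdbacd'
  #3 SA[3]=26  'acd'
  #4 SA[4]=16  'acdbbbabdbacd'
  #5 SA[5]=1  'baacbcddcbbddbcacdbbbabdbacd'
  #6 SA[6]=21  'babdbacd'
  #7 SA[7]=25  'bacd'
  #8 SA[8]=0  'bbaacbcddcbbddbcacdbbbabdbacd'
  #9 SA[9]=20  'bbabdbacd'
  #10 SA[10]=19  'bbbabdbacd'
  #11 SA[11]=10  'bbddbcacdbbbabdbacd'
  #12 SA[12]=14  'bcacdbbbabdbacd'
  #13 SA[13]=5  'bcddcbbddbcacdbbbabdbacd'
  #14 SA[14]=23  'bdbacd'
  #15 SA[15]=11  'bddbcacdbbbabdbacd'
  #16 SA[16]=15  'cacdbbbabdbacd'
  #17 SA[17]=9  'cbbddbcacdbbbabdbacd'
  #18 SA[18]=4  'cbcddcbbddbcacdbbbabdbacd'
  #19 SA[19]=27  'cd'
  #20 SA[20]=17  'cdbbbabdbacd'
  #21 SA[21]=6  'cddcbbddbcacdbbbabdbacd'
  #22 SA[22]=28  'd'
  #23 SA[23]=24  'dbacd'
  #24 SA[24]=18  'dbbbabdbacd'
  #25 SA[25]=13  'dbcacdbbbabdbacd'
  #26 SA[26]=8  'dcbbddbcacdbbbabdbacd'
  #27 SA[27]=12  'ddbcacdbbbabdbacd'
  #28 SA[28]=7  'ddcbbddbcacdbbbabdbacd'

SA = [2, 22, 3, 26, 16, 1, 21, 25, 0, 20, 19, 10, 14, 5, 23, 11, 15, 9, 4, 27, 17, 6, 28, 24, 18, 13, 8, 12, 7]
[i] adj suffixes → lcp
  [1] 2/22 → 1 ('a')
  [2] 22/3 → 1 ('a')
  [3] 3/26 → 2 ('ac')
  [4] 26/16 → 3 ('acd')
  [5] 16/1 → 0 ('')
  [6] 1/21 → 2 ('ba')
  [7] 21/25 → 2 ('ba')
  [8] 25/0 → 1 ('b')
  [9] 0/20 → 3 ('bba')
  [10] 20/19 → 2 ('bb')
  [11] 19/10 → 2 ('bb')
  [12] 10/14 → 1 ('b')
  [13] 14/5 → 2 ('bc')
  [14] 5/23 → 1 ('b')
  [15] 23/11 → 2 ('bd')
  [16] 11/15 → 0 ('')
  [17] 15/9 → 1 ('c')
  [18] 9/4 → 2 ('cb')
  [19] 4/27 → 1 ('c')
  [20] 27/17 → 2 ('cd')
  [21] 17/6 → 2 ('cd')
  [22] 6/28 → 0 ('')
  [23] 28/24 → 1 ('d')
  [24] 24/18 → 2 ('db')
  [25] 18/13 → 2 ('db')
  [26] 13/8 → 1 ('d')
  [27] 8/12 → 1 ('d')
  [28] 12/7 → 2 ('dd')

[0, 1, 1, 2, 3, 0, 2, 2, 1, 3, 2, 2, 1, 2, 1, 2, 0, 1, 2, 1, 2, 2, 0, 1, 2, 2, 1, 1, 2]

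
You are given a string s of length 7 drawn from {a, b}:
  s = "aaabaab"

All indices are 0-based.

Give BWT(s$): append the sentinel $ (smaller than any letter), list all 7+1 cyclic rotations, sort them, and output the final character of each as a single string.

b$baaaaa

rank  rotation  last
    0  $aaabaab  b
    1  aaabaab$  $
    2  aab$aaab  b
    3  aabaab$a  a
    4  ab$aaaba  a
    5  abaab$aa  a
    6  b$aaabaa  a
    7  baab$aaa  a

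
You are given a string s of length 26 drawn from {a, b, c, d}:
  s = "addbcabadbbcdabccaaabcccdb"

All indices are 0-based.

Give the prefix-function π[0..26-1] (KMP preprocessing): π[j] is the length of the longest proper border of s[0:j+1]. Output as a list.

π[0] = 0
j=1 s[j]='d': π[1]=0 (border '')
j=2 s[j]='d': π[2]=0 (border '')
j=3 s[j]='b': π[3]=0 (border '')
j=4 s[j]='c': π[4]=0 (border '')
j=5 s[j]='a': π[5]=1 (border 'a')
j=6 s[j]='b': k: 1→0; π[6]=0 (border '')
j=7 s[j]='a': π[7]=1 (border 'a')
j=8 s[j]='d': π[8]=2 (border 'ad')
j=9 s[j]='b': k: 2→0; π[9]=0 (border '')
j=10 s[j]='b': π[10]=0 (border '')
j=11 s[j]='c': π[11]=0 (border '')
j=12 s[j]='d': π[12]=0 (border '')
j=13 s[j]='a': π[13]=1 (border 'a')
j=14 s[j]='b': k: 1→0; π[14]=0 (border '')
j=15 s[j]='c': π[15]=0 (border '')
j=16 s[j]='c': π[16]=0 (border '')
j=17 s[j]='a': π[17]=1 (border 'a')
j=18 s[j]='a': k: 1→0; π[18]=1 (border 'a')
j=19 s[j]='a': k: 1→0; π[19]=1 (border 'a')
j=20 s[j]='b': k: 1→0; π[20]=0 (border '')
j=21 s[j]='c': π[21]=0 (border '')
j=22 s[j]='c': π[22]=0 (border '')
j=23 s[j]='c': π[23]=0 (border '')
j=24 s[j]='d': π[24]=0 (border '')
j=25 s[j]='b': π[25]=0 (border '')

[0, 0, 0, 0, 0, 1, 0, 1, 2, 0, 0, 0, 0, 1, 0, 0, 0, 1, 1, 1, 0, 0, 0, 0, 0, 0]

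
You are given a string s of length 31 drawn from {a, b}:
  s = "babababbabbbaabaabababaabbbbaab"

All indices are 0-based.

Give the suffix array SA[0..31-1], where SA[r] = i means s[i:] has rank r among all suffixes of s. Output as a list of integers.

sorted suffixes:
  #0 SA[0]=28  'aab'
  #1 SA[1]=12  'aabaabababaabbbbaab'
  #2 SA[2]=15  'aabababaabbbbaab'
  #3 SA[3]=22  'aabbbbaab'
  #4 SA[4]=29  'ab'
  #5 SA[5]=13  'abaabababaabbbbaab'
  #6 SA[6]=20  'abaabbbbaab'
  #7 SA[7]=18  'ababaabbbbaab'
  #8 SA[8]=16  'abababaabbbbaab'
  #9 SA[9]=1  'abababbabbbaabaabababaabbbbaab'
  #10 SA[10]=3  'ababbabbbaabaabababaabbbbaab'
  #11 SA[11]=5  'abbabbbaabaabababaabbbbaab'
  #12 SA[12]=8  'abbbaabaabababaabbbbaab'
  #13 SA[13]=23  'abbbbaab'
  #14 SA[14]=30  'b'
  #15 SA[15]=27  'baab'
  #16 SA[16]=11  'baabaabababaabbbbaab'
  #17 SA[17]=14  'baabababaabbbbaab'
  #18 SA[18]=21  'baabbbbaab'
  #19 SA[19]=19  'babaabbbbaab'
  #20 SA[20]=17  'bababaabbbbaab'
  #21 SA[21]=0  'babababbabbbaabaabababaabbbbaab'
  #22 SA[22]=2  'bababbabbbaabaabababaabbbbaab'
  #23 SA[23]=4  'babbabbbaabaabababaabbbbaab'
  #24 SA[24]=7  'babbbaabaabababaabbbbaab'
  #25 SA[25]=26  'bbaab'
  #26 SA[26]=10  'bbaabaabababaabbbbaab'
  #27 SA[27]=6  'bbabbbaabaabababaabbbbaab'
  #28 SA[28]=25  'bbbaab'
  #29 SA[29]=9  'bbbaabaabababaabbbbaab'
  #30 SA[30]=24  'bbbbaab'

[28, 12, 15, 22, 29, 13, 20, 18, 16, 1, 3, 5, 8, 23, 30, 27, 11, 14, 21, 19, 17, 0, 2, 4, 7, 26, 10, 6, 25, 9, 24]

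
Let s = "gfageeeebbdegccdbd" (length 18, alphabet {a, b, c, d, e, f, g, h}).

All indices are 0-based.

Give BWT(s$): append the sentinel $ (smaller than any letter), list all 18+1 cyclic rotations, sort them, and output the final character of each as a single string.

rank  rotation             last
    0  $gfageeeebbdegccdbd  d
    1  ageeeebbdegccdbd$gf  f
    2  bbdegccdbd$gfageeee  e
    3  bd$gfageeeebbdegccd  d
    4  bdegccdbd$gfageeeeb  b
    5  ccdbd$gfageeeebbdeg  g
    6  cdbd$gfageeeebbdegc  c
    7  d$gfageeeebbdegccdb  b
    8  dbd$gfageeeebbdegcc  c
    9  degccdbd$gfageeeebb  b
   10  ebbdegccdbd$gfageee  e
   11  eebbdegccdbd$gfagee  e
   12  eeebbdegccdbd$gfage  e
   13  eeeebbdegccdbd$gfag  g
   14  egccdbd$gfageeeebbd  d
   15  fageeeebbdegccdbd$g  g
   16  gccdbd$gfageeeebbde  e
   17  geeeebbdegccdbd$gfa  a
   18  gfageeeebbdegccdbd$  $

dfedbgcbcbeeegdgea$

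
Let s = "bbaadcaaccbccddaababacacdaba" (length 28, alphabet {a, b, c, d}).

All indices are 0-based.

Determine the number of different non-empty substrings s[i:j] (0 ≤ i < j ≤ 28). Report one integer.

367

sorted suffixes:
  #0 SA[0]=27  'a'
  #1 SA[1]=15  'aababacacdaba'
  #2 SA[2]=6  'aaccbccddaababacacdaba'
  #3 SA[3]=2  'aadcaaccbccddaababacacdaba'
  #4 SA[4]=25  'aba'
  #5 SA[5]=16  'ababacacdaba'
  #6 SA[6]=18  'abacacdaba'
  #7 SA[7]=20  'acacdaba'
  #8 SA[8]=7  'accbccddaababacacdaba'
  #9 SA[9]=22  'acdaba'
  #10 SA[10]=3  'adcaaccbccddaababacacdaba'
  #11 SA[11]=26  'ba'
  #12 SA[12]=1  'baadcaaccbccddaababacacdaba'
  #13 SA[13]=17  'babacacdaba'
  #14 SA[14]=19  'bacacdaba'
  #15 SA[15]=0  'bbaadcaaccbccddaababacacdaba'
  #16 SA[16]=10  'bccddaababacacdaba'
  #17 SA[17]=5  'caaccbccddaababacacdaba'
  #18 SA[18]=21  'cacdaba'
  #19 SA[19]=9  'cbccddaababacacdaba'
  #20 SA[20]=8  'ccbccddaababacacdaba'
  #21 SA[21]=11  'ccddaababacacdaba'
  #22 SA[22]=23  'cdaba'
  #23 SA[23]=12  'cddaababacacdaba'
  #24 SA[24]=14  'daababacacdaba'
  #25 SA[25]=24  'daba'
  #26 SA[26]=4  'dcaaccbccddaababacacdaba'
  #27 SA[27]=13  'ddaababacacdaba'

SA = [27, 15, 6, 2, 25, 16, 18, 20, 7, 22, 3, 26, 1, 17, 19, 0, 10, 5, 21, 9, 8, 11, 23, 12, 14, 24, 4, 13]
rank  pair      lcp
   1  s[27:],s[15:]  1  'a'
   2  s[15:],s[6:]  2  'aa'
   3  s[6:],s[2:]  2  'aa'
   4  s[2:],s[25:]  1  'a'
   5  s[25:],s[16:]  3  'aba'
   6  s[16:],s[18:]  3  'aba'
   7  s[18:],s[20:]  1  'a'
   8  s[20:],s[7:]  2  'ac'
   9  s[7:],s[22:]  2  'ac'
  10  s[22:],s[3:]  1  'a'
  11  s[3:],s[26:]  0  ''
  12  s[26:],s[1:]  2  'ba'
  13  s[1:],s[17:]  2  'ba'
  14  s[17:],s[19:]  2  'ba'
  15  s[19:],s[0:]  1  'b'
  16  s[0:],s[10:]  1  'b'
  17  s[10:],s[5:]  0  ''
  18  s[5:],s[21:]  2  'ca'
  19  s[21:],s[9:]  1  'c'
  20  s[9:],s[8:]  1  'c'
  21  s[8:],s[11:]  2  'cc'
  22  s[11:],s[23:]  1  'c'
  23  s[23:],s[12:]  2  'cd'
  24  s[12:],s[14:]  0  ''
  25  s[14:],s[24:]  2  'da'
  26  s[24:],s[4:]  1  'd'
  27  s[4:],s[13:]  1  'd'

n(n+1)/2 = 28·29/2 = 406
Σ LCP = 0 + 1 + 2 + 2 + 1 + 3 + 3 + 1 + 2 + 2 + 1 + 0 + 2 + 2 + 2 + 1 + 1 + 0 + 2 + 1 + 1 + 2 + 1 + 2 + 0 + 2 + 1 + 1 = 39
distinct = 406 − 39 = 367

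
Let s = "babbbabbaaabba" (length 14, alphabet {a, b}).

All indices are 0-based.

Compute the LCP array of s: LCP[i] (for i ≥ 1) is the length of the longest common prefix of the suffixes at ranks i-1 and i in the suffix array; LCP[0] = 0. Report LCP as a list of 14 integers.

sorted suffixes:
  #0 SA[0]=13  'a'
  #1 SA[1]=8  'aaabba'
  #2 SA[2]=9  'aabba'
  #3 SA[3]=10  'abba'
  #4 SA[4]=5  'abbaaabba'
  #5 SA[5]=1  'abbbabbaaabba'
  #6 SA[6]=12  'ba'
  #7 SA[7]=7  'baaabba'
  #8 SA[8]=4  'babbaaabba'
  #9 SA[9]=0  'babbbabbaaabba'
  #10 SA[10]=11  'bba'
  #11 SA[11]=6  'bbaaabba'
  #12 SA[12]=3  'bbabbaaabba'
  #13 SA[13]=2  'bbbabbaaabba'

SA = [13, 8, 9, 10, 5, 1, 12, 7, 4, 0, 11, 6, 3, 2]
rank  pair      lcp
   1  s[13:],s[8:]  1  'a'
   2  s[8:],s[9:]  2  'aa'
   3  s[9:],s[10:]  1  'a'
   4  s[10:],s[5:]  4  'abba'
   5  s[5:],s[1:]  3  'abb'
   6  s[1:],s[12:]  0  ''
   7  s[12:],s[7:]  2  'ba'
   8  s[7:],s[4:]  2  'ba'
   9  s[4:],s[0:]  4  'babb'
  10  s[0:],s[11:]  1  'b'
  11  s[11:],s[6:]  3  'bba'
  12  s[6:],s[3:]  3  'bba'
  13  s[3:],s[2:]  2  'bb'

[0, 1, 2, 1, 4, 3, 0, 2, 2, 4, 1, 3, 3, 2]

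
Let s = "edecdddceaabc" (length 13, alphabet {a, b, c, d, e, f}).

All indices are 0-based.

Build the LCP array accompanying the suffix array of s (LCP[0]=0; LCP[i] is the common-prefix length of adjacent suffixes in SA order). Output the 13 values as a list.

rank→(start, suffix):
  0 → (9, 'aabc')
  1 → (10, 'abc')
  2 → (11, 'bc')
  3 → (12, 'c')
  4 → (3, 'cdddceaabc')
  5 → (7, 'ceaabc')
  6 → (6, 'dceaabc')
  7 → (5, 'ddceaabc')
  8 → (4, 'dddceaabc')
  9 → (1, 'decdddceaabc')
  10 → (8, 'eaabc')
  11 → (2, 'ecdddceaabc')
  12 → (0, 'edecdddceaabc')

SA = [9, 10, 11, 12, 3, 7, 6, 5, 4, 1, 8, 2, 0]
rank  pair      lcp
   1  s[9:],s[10:]  1  'a'
   2  s[10:],s[11:]  0  ''
   3  s[11:],s[12:]  0  ''
   4  s[12:],s[3:]  1  'c'
   5  s[3:],s[7:]  1  'c'
   6  s[7:],s[6:]  0  ''
   7  s[6:],s[5:]  1  'd'
   8  s[5:],s[4:]  2  'dd'
   9  s[4:],s[1:]  1  'd'
  10  s[1:],s[8:]  0  ''
  11  s[8:],s[2:]  1  'e'
  12  s[2:],s[0:]  1  'e'

[0, 1, 0, 0, 1, 1, 0, 1, 2, 1, 0, 1, 1]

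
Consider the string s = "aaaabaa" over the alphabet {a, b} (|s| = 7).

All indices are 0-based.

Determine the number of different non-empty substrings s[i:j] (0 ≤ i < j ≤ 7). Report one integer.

sorted suffixes:
  #0 SA[0]=6  'a'
  #1 SA[1]=5  'aa'
  #2 SA[2]=0  'aaaabaa'
  #3 SA[3]=1  'aaabaa'
  #4 SA[4]=2  'aabaa'
  #5 SA[5]=3  'abaa'
  #6 SA[6]=4  'baa'

SA = [6, 5, 0, 1, 2, 3, 4]
i: (SA[i-1],SA[i]) lcp shared
  1: (6,5) 1 'a'
  2: (5,0) 2 'aa'
  3: (0,1) 3 'aaa'
  4: (1,2) 2 'aa'
  5: (2,3) 1 'a'
  6: (3,4) 0 ''

n(n+1)/2 = 7·8/2 = 28
Σ LCP = 0 + 1 + 2 + 3 + 2 + 1 + 0 = 9
distinct = 28 − 9 = 19

19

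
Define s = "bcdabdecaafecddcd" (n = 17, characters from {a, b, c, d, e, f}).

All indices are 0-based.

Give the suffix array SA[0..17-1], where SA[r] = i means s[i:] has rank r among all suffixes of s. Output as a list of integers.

[8, 3, 9, 0, 4, 7, 15, 1, 12, 16, 2, 14, 13, 5, 6, 11, 10]

rank | idx | suffix
   0 |   8 | aafecddcd
   1 |   3 | abdecaafecddcd
   2 |   9 | afecddcd
   3 |   0 | bcdabdecaafecddcd
   4 |   4 | bdecaafecddcd
   5 |   7 | caafecddcd
   6 |  15 | cd
   7 |   1 | cdabdecaafecddcd
   8 |  12 | cddcd
   9 |  16 | d
  10 |   2 | dabdecaafecddcd
  11 |  14 | dcd
  12 |  13 | ddcd
  13 |   5 | decaafecddcd
  14 |   6 | ecaafecddcd
  15 |  11 | ecddcd
  16 |  10 | fecddcd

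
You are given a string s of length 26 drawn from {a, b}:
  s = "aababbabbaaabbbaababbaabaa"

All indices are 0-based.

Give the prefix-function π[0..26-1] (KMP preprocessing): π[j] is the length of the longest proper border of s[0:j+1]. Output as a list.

[0, 1, 0, 1, 0, 0, 1, 0, 0, 1, 2, 2, 3, 0, 0, 1, 2, 3, 4, 5, 6, 7, 2, 3, 4, 2]

π[0] = 0
j=1 s[j]='a': π[1]=1 (border 'a')
j=2 s[j]='b': k: 1→0; π[2]=0 (border '')
j=3 s[j]='a': π[3]=1 (border 'a')
j=4 s[j]='b': k: 1→0; π[4]=0 (border '')
j=5 s[j]='b': π[5]=0 (border '')
j=6 s[j]='a': π[6]=1 (border 'a')
j=7 s[j]='b': k: 1→0; π[7]=0 (border '')
j=8 s[j]='b': π[8]=0 (border '')
j=9 s[j]='a': π[9]=1 (border 'a')
j=10 s[j]='a': π[10]=2 (border 'aa')
j=11 s[j]='a': k: 2→1; π[11]=2 (border 'aa')
j=12 s[j]='b': π[12]=3 (border 'aab')
j=13 s[j]='b': k: 3→0; π[13]=0 (border '')
j=14 s[j]='b': π[14]=0 (border '')
j=15 s[j]='a': π[15]=1 (border 'a')
j=16 s[j]='a': π[16]=2 (border 'aa')
j=17 s[j]='b': π[17]=3 (border 'aab')
j=18 s[j]='a': π[18]=4 (border 'aaba')
j=19 s[j]='b': π[19]=5 (border 'aabab')
j=20 s[j]='b': π[20]=6 (border 'aababb')
j=21 s[j]='a': π[21]=7 (border 'aababba')
j=22 s[j]='a': k: 7→1; π[22]=2 (border 'aa')
j=23 s[j]='b': π[23]=3 (border 'aab')
j=24 s[j]='a': π[24]=4 (border 'aaba')
j=25 s[j]='a': k: 4→1; π[25]=2 (border 'aa')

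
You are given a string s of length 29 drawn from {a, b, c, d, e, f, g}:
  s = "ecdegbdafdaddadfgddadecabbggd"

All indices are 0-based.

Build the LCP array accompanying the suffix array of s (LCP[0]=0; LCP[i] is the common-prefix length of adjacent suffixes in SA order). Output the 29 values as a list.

[0, 1, 2, 2, 1, 0, 1, 1, 0, 1, 0, 1, 3, 3, 2, 1, 4, 1, 2, 1, 0, 2, 1, 0, 1, 0, 1, 2, 1]

sorted suffixes:
  #0 SA[0]=23  'abbggd'
  #1 SA[1]=10  'addadfgddadecabbggd'
  #2 SA[2]=19  'adecabbggd'
  #3 SA[3]=13  'adfgddadecabbggd'
  #4 SA[4]=7  'afdaddadfgddadecabbggd'
  #5 SA[5]=24  'bbggd'
  #6 SA[6]=5  'bdafdaddadfgddadecabbggd'
  #7 SA[7]=25  'bggd'
  #8 SA[8]=22  'cabbggd'
  #9 SA[9]=1  'cdegbdafdaddadfgddadecabbggd'
  #10 SA[10]=28  'd'
  #11 SA[11]=9  'daddadfgddadecabbggd'
  #12 SA[12]=18  'dadecabbggd'
  #13 SA[13]=12  'dadfgddadecabbggd'
  #14 SA[14]=6  'dafdaddadfgddadecabbggd'
  #15 SA[15]=17  'ddadecabbggd'
  #16 SA[16]=11  'ddadfgddadecabbggd'
  #17 SA[17]=20  'decabbggd'
  #18 SA[18]=2  'degbdafdaddadfgddadecabbggd'
  #19 SA[19]=14  'dfgddadecabbggd'
  #20 SA[20]=21  'ecabbggd'
  #21 SA[21]=0  'ecdegbdafdaddadfgddadecabbggd'
  #22 SA[22]=3  'egbdafdaddadfgddadecabbggd'
  #23 SA[23]=8  'fdaddadfgddadecabbggd'
  #24 SA[24]=15  'fgddadecabbggd'
  #25 SA[25]=4  'gbdafdaddadfgddadecabbggd'
  #26 SA[26]=27  'gd'
  #27 SA[27]=16  'gddadecabbggd'
  #28 SA[28]=26  'ggd'

SA = [23, 10, 19, 13, 7, 24, 5, 25, 22, 1, 28, 9, 18, 12, 6, 17, 11, 20, 2, 14, 21, 0, 3, 8, 15, 4, 27, 16, 26]
rank  pair      lcp
   1  s[23:],s[10:]  1  'a'
   2  s[10:],s[19:]  2  'ad'
   3  s[19:],s[13:]  2  'ad'
   4  s[13:],s[7:]  1  'a'
   5  s[7:],s[24:]  0  ''
   6  s[24:],s[5:]  1  'b'
   7  s[5:],s[25:]  1  'b'
   8  s[25:],s[22:]  0  ''
   9  s[22:],s[1:]  1  'c'
  10  s[1:],s[28:]  0  ''
  11  s[28:],s[9:]  1  'd'
  12  s[9:],s[18:]  3  'dad'
  13  s[18:],s[12:]  3  'dad'
  14  s[12:],s[6:]  2  'da'
  15  s[6:],s[17:]  1  'd'
  16  s[17:],s[11:]  4  'ddad'
  17  s[11:],s[20:]  1  'd'
  18  s[20:],s[2:]  2  'de'
  19  s[2:],s[14:]  1  'd'
  20  s[14:],s[21:]  0  ''
  21  s[21:],s[0:]  2  'ec'
  22  s[0:],s[3:]  1  'e'
  23  s[3:],s[8:]  0  ''
  24  s[8:],s[15:]  1  'f'
  25  s[15:],s[4:]  0  ''
  26  s[4:],s[27:]  1  'g'
  27  s[27:],s[16:]  2  'gd'
  28  s[16:],s[26:]  1  'g'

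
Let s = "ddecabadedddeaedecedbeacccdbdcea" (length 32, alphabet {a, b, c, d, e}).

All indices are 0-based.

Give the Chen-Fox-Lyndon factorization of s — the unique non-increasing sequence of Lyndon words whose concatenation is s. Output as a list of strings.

["dde", "c", "abadedddeaedecedbeacccdbdce", "a"]

emit factor 1: 'dde' (i=0, period=3)
emit factor 2: 'c' (i=3, period=1)
emit factor 3: 'abadedddeaedecedbeacccdbdce' (i=4, period=27)
emit factor 4: 'a' (i=31, period=1)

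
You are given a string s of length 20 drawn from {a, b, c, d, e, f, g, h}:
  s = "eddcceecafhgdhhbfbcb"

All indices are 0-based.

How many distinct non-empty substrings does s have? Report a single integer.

sorted suffixes:
  #0 SA[0]=8  'afhgdhhbfbcb'
  #1 SA[1]=19  'b'
  #2 SA[2]=17  'bcb'
  #3 SA[3]=15  'bfbcb'
  #4 SA[4]=7  'cafhgdhhbfbcb'
  #5 SA[5]=18  'cb'
  #6 SA[6]=3  'cceecafhgdhhbfbcb'
  #7 SA[7]=4  'ceecafhgdhhbfbcb'
  #8 SA[8]=2  'dcceecafhgdhhbfbcb'
  #9 SA[9]=1  'ddcceecafhgdhhbfbcb'
  #10 SA[10]=12  'dhhbfbcb'
  #11 SA[11]=6  'ecafhgdhhbfbcb'
  #12 SA[12]=0  'eddcceecafhgdhhbfbcb'
  #13 SA[13]=5  'eecafhgdhhbfbcb'
  #14 SA[14]=16  'fbcb'
  #15 SA[15]=9  'fhgdhhbfbcb'
  #16 SA[16]=11  'gdhhbfbcb'
  #17 SA[17]=14  'hbfbcb'
  #18 SA[18]=10  'hgdhhbfbcb'
  #19 SA[19]=13  'hhbfbcb'

SA = [8, 19, 17, 15, 7, 18, 3, 4, 2, 1, 12, 6, 0, 5, 16, 9, 11, 14, 10, 13]
[i] adj suffixes → lcp
  [1] 8/19 → 0 ('')
  [2] 19/17 → 1 ('b')
  [3] 17/15 → 1 ('b')
  [4] 15/7 → 0 ('')
  [5] 7/18 → 1 ('c')
  [6] 18/3 → 1 ('c')
  [7] 3/4 → 1 ('c')
  [8] 4/2 → 0 ('')
  [9] 2/1 → 1 ('d')
  [10] 1/12 → 1 ('d')
  [11] 12/6 → 0 ('')
  [12] 6/0 → 1 ('e')
  [13] 0/5 → 1 ('e')
  [14] 5/16 → 0 ('')
  [15] 16/9 → 1 ('f')
  [16] 9/11 → 0 ('')
  [17] 11/14 → 0 ('')
  [18] 14/10 → 1 ('h')
  [19] 10/13 → 1 ('h')

n(n+1)/2 = 20·21/2 = 210
Σ LCP = 0 + 0 + 1 + 1 + 0 + 1 + 1 + 1 + 0 + 1 + 1 + 0 + 1 + 1 + 0 + 1 + 0 + 0 + 1 + 1 = 12
distinct = 210 − 12 = 198

198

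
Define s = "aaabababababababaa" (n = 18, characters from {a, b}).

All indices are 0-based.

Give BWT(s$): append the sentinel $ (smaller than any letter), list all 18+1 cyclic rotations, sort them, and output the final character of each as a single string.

aab$abbbbbbaaaaaaaa

rank  rotation             last
    0  $aaabababababababaa  a
    1  a$aaabababababababa  a
    2  aa$aaababababababab  b
    3  aaabababababababaa$  $
    4  aabababababababaa$a  a
    5  abaa$aaabababababab  b
    6  ababaa$aaababababab  b
    7  abababaa$aaabababab  b
    8  ababababaa$aaababab  b
    9  abababababaa$aaabab  b
   10  ababababababaa$aaab  b
   11  abababababababaa$aa  a
   12  baa$aaababababababa  a
   13  babaa$aaabababababa  a
   14  bababaa$aaababababa  a
   15  babababaa$aaabababa  a
   16  bababababaa$aaababa  a
   17  babababababaa$aaaba  a
   18  bababababababaa$aaa  a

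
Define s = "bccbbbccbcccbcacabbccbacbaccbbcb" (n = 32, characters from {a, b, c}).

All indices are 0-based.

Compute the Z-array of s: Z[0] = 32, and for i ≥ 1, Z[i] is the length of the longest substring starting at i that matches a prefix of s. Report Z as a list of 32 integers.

Z[0]=32
i=1: outside box; Z[1]=0
i=2: outside box; Z[2]=0
i=3: outside box; Z[3]=1 scan→box=[3,4)
i=4: outside box; Z[4]=1 scan→box=[4,5)
i=5: outside box; Z[5]=4 scan→box=[5,9)
i=6: min(r-i=3, Z[1]=0)=0; Z[6]=0
i=7: min(r-i=2, Z[2]=0)=0; Z[7]=0
i=8: min(r-i=1, Z[3]=1)=1; Z[8]=3 scan→box=[8,11)
i=9: min(r-i=2, Z[1]=0)=0; Z[9]=0
i=10: min(r-i=1, Z[2]=0)=0; Z[10]=0
i=11: outside box; Z[11]=0
i=12: outside box; Z[12]=2 scan→box=[12,14)
i=13: min(r-i=1, Z[1]=0)=0; Z[13]=0
i=14: outside box; Z[14]=0
i=15: outside box; Z[15]=0
i=16: outside box; Z[16]=0
i=17: outside box; Z[17]=1 scan→box=[17,18)
i=18: outside box; Z[18]=4 scan→box=[18,22)
i=19: min(r-i=3, Z[1]=0)=0; Z[19]=0
i=20: min(r-i=2, Z[2]=0)=0; Z[20]=0
i=21: min(r-i=1, Z[3]=1)=1; Z[21]=1
i=22: outside box; Z[22]=0
i=23: outside box; Z[23]=0
i=24: outside box; Z[24]=1 scan→box=[24,25)
i=25: outside box; Z[25]=0
i=26: outside box; Z[26]=0
i=27: outside box; Z[27]=0
i=28: outside box; Z[28]=1 scan→box=[28,29)
i=29: outside box; Z[29]=2 scan→box=[29,31)
i=30: min(r-i=1, Z[1]=0)=0; Z[30]=0
i=31: outside box; Z[31]=1 scan→box=[31,32)

[32, 0, 0, 1, 1, 4, 0, 0, 3, 0, 0, 0, 2, 0, 0, 0, 0, 1, 4, 0, 0, 1, 0, 0, 1, 0, 0, 0, 1, 2, 0, 1]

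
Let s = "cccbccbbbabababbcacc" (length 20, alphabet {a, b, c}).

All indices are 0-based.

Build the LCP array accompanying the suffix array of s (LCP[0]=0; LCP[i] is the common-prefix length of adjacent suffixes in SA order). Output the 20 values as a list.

sorted suffixes:
  #0 SA[0]=9  'abababbcacc'
  #1 SA[1]=11  'ababbcacc'
  #2 SA[2]=13  'abbcacc'
  #3 SA[3]=17  'acc'
  #4 SA[4]=8  'babababbcacc'
  #5 SA[5]=10  'bababbcacc'
  #6 SA[6]=12  'babbcacc'
  #7 SA[7]=7  'bbabababbcacc'
  #8 SA[8]=6  'bbbabababbcacc'
  #9 SA[9]=14  'bbcacc'
  #10 SA[10]=15  'bcacc'
  #11 SA[11]=3  'bccbbbabababbcacc'
  #12 SA[12]=19  'c'
  #13 SA[13]=16  'cacc'
  #14 SA[14]=5  'cbbbabababbcacc'
  #15 SA[15]=2  'cbccbbbabababbcacc'
  #16 SA[16]=18  'cc'
  #17 SA[17]=4  'ccbbbabababbcacc'
  #18 SA[18]=1  'ccbccbbbabababbcacc'
  #19 SA[19]=0  'cccbccbbbabababbcacc'

SA = [9, 11, 13, 17, 8, 10, 12, 7, 6, 14, 15, 3, 19, 16, 5, 2, 18, 4, 1, 0]
i: (SA[i-1],SA[i]) lcp shared
  1: (9,11) 4 'abab'
  2: (11,13) 2 'ab'
  3: (13,17) 1 'a'
  4: (17,8) 0 ''
  5: (8,10) 5 'babab'
  6: (10,12) 3 'bab'
  7: (12,7) 1 'b'
  8: (7,6) 2 'bb'
  9: (6,14) 2 'bb'
  10: (14,15) 1 'b'
  11: (15,3) 2 'bc'
  12: (3,19) 0 ''
  13: (19,16) 1 'c'
  14: (16,5) 1 'c'
  15: (5,2) 2 'cb'
  16: (2,18) 1 'c'
  17: (18,4) 2 'cc'
  18: (4,1) 3 'ccb'
  19: (1,0) 2 'cc'

[0, 4, 2, 1, 0, 5, 3, 1, 2, 2, 1, 2, 0, 1, 1, 2, 1, 2, 3, 2]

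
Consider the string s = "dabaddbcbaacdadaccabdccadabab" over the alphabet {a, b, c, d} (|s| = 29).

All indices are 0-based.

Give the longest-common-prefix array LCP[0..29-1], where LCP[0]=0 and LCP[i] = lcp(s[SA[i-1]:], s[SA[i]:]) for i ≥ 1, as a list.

rank | idx | suffix
   0 |   9 | aacdadaccabdccadabab
   1 |  27 | ab
   2 |  25 | abab
   3 |   1 | abaddbcbaacdadaccabdccadabab
   4 |  18 | abdccadabab
   5 |  15 | accabdccadabab
   6 |  10 | acdadaccabdccadabab
   7 |  23 | adabab
   8 |  13 | adaccabdccadabab
   9 |   3 | addbcbaacdadaccabdccadabab
  10 |  28 | b
  11 |   8 | baacdadaccabdccadabab
  12 |  26 | bab
  13 |   2 | baddbcbaacdadaccabdccadabab
  14 |   6 | bcbaacdadaccabdccadabab
  15 |  19 | bdccadabab
  16 |  17 | cabdccadabab
  17 |  22 | cadabab
  18 |   7 | cbaacdadaccabdccadabab
  19 |  16 | ccabdccadabab
  20 |  21 | ccadabab
  21 |  11 | cdadaccabdccadabab
  22 |  24 | dabab
  23 |   0 | dabaddbcbaacdadaccabdccadabab
  24 |  14 | daccabdccadabab
  25 |  12 | dadaccabdccadabab
  26 |   5 | dbcbaacdadaccabdccadabab
  27 |  20 | dccadabab
  28 |   4 | ddbcbaacdadaccabdccadabab

SA = [9, 27, 25, 1, 18, 15, 10, 23, 13, 3, 28, 8, 26, 2, 6, 19, 17, 22, 7, 16, 21, 11, 24, 0, 14, 12, 5, 20, 4]
[i] adj suffixes → lcp
  [1] 9/27 → 1 ('a')
  [2] 27/25 → 2 ('ab')
  [3] 25/1 → 3 ('aba')
  [4] 1/18 → 2 ('ab')
  [5] 18/15 → 1 ('a')
  [6] 15/10 → 2 ('ac')
  [7] 10/23 → 1 ('a')
  [8] 23/13 → 3 ('ada')
  [9] 13/3 → 2 ('ad')
  [10] 3/28 → 0 ('')
  [11] 28/8 → 1 ('b')
  [12] 8/26 → 2 ('ba')
  [13] 26/2 → 2 ('ba')
  [14] 2/6 → 1 ('b')
  [15] 6/19 → 1 ('b')
  [16] 19/17 → 0 ('')
  [17] 17/22 → 2 ('ca')
  [18] 22/7 → 1 ('c')
  [19] 7/16 → 1 ('c')
  [20] 16/21 → 3 ('cca')
  [21] 21/11 → 1 ('c')
  [22] 11/24 → 0 ('')
  [23] 24/0 → 4 ('daba')
  [24] 0/14 → 2 ('da')
  [25] 14/12 → 2 ('da')
  [26] 12/5 → 1 ('d')
  [27] 5/20 → 1 ('d')
  [28] 20/4 → 1 ('d')

[0, 1, 2, 3, 2, 1, 2, 1, 3, 2, 0, 1, 2, 2, 1, 1, 0, 2, 1, 1, 3, 1, 0, 4, 2, 2, 1, 1, 1]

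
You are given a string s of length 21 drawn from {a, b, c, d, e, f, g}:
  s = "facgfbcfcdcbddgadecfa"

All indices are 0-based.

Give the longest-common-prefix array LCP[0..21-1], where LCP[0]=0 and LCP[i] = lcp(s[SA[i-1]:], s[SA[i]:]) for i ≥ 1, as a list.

[0, 1, 1, 0, 1, 0, 1, 1, 2, 1, 0, 1, 1, 1, 0, 0, 2, 1, 1, 0, 1]

sorted suffixes:
  #0 SA[0]=20  'a'
  #1 SA[1]=1  'acgfbcfcdcbddgadecfa'
  #2 SA[2]=15  'adecfa'
  #3 SA[3]=5  'bcfcdcbddgadecfa'
  #4 SA[4]=11  'bddgadecfa'
  #5 SA[5]=10  'cbddgadecfa'
  #6 SA[6]=8  'cdcbddgadecfa'
  #7 SA[7]=18  'cfa'
  #8 SA[8]=6  'cfcdcbddgadecfa'
  #9 SA[9]=2  'cgfbcfcdcbddgadecfa'
  #10 SA[10]=9  'dcbddgadecfa'
  #11 SA[11]=12  'ddgadecfa'
  #12 SA[12]=16  'decfa'
  #13 SA[13]=13  'dgadecfa'
  #14 SA[14]=17  'ecfa'
  #15 SA[15]=19  'fa'
  #16 SA[16]=0  'facgfbcfcdcbddgadecfa'
  #17 SA[17]=4  'fbcfcdcbddgadecfa'
  #18 SA[18]=7  'fcdcbddgadecfa'
  #19 SA[19]=14  'gadecfa'
  #20 SA[20]=3  'gfbcfcdcbddgadecfa'

SA = [20, 1, 15, 5, 11, 10, 8, 18, 6, 2, 9, 12, 16, 13, 17, 19, 0, 4, 7, 14, 3]
rank  pair      lcp
   1  s[20:],s[1:]  1  'a'
   2  s[1:],s[15:]  1  'a'
   3  s[15:],s[5:]  0  ''
   4  s[5:],s[11:]  1  'b'
   5  s[11:],s[10:]  0  ''
   6  s[10:],s[8:]  1  'c'
   7  s[8:],s[18:]  1  'c'
   8  s[18:],s[6:]  2  'cf'
   9  s[6:],s[2:]  1  'c'
  10  s[2:],s[9:]  0  ''
  11  s[9:],s[12:]  1  'd'
  12  s[12:],s[16:]  1  'd'
  13  s[16:],s[13:]  1  'd'
  14  s[13:],s[17:]  0  ''
  15  s[17:],s[19:]  0  ''
  16  s[19:],s[0:]  2  'fa'
  17  s[0:],s[4:]  1  'f'
  18  s[4:],s[7:]  1  'f'
  19  s[7:],s[14:]  0  ''
  20  s[14:],s[3:]  1  'g'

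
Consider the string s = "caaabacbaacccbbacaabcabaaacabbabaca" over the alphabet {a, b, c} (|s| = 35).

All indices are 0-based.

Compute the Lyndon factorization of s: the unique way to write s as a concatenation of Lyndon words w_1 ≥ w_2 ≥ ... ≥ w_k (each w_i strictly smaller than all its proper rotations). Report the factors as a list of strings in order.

emit factor 1: 'c' (i=0, period=1)
emit factor 2: 'aaabacbaacccbbacaabcabaaacabbabac' (i=1, period=33)
emit factor 3: 'a' (i=34, period=1)

["c", "aaabacbaacccbbacaabcabaaacabbabac", "a"]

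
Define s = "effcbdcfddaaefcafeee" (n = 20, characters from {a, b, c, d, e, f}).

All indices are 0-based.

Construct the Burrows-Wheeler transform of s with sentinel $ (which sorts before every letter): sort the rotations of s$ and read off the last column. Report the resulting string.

rank  rotation               last
    0  $effcbdcfddaaefcafeee  e
    1  aaefcafeee$effcbdcfdd  d
    2  aefcafeee$effcbdcfdda  a
    3  afeee$effcbdcfddaaefc  c
    4  bdcfddaaefcafeee$effc  c
    5  cafeee$effcbdcfddaaef  f
    6  cbdcfddaaefcafeee$eff  f
    7  cfddaaefcafeee$effcbd  d
    8  daaefcafeee$effcbdcfd  d
    9  dcfddaaefcafeee$effcb  b
   10  ddaaefcafeee$effcbdcf  f
   11  e$effcbdcfddaaefcafee  e
   12  ee$effcbdcfddaaefcafe  e
   13  eee$effcbdcfddaaefcaf  f
   14  efcafeee$effcbdcfddaa  a
   15  effcbdcfddaaefcafeee$  $
   16  fcafeee$effcbdcfddaae  e
   17  fcbdcfddaaefcafeee$ef  f
   18  fddaaefcafeee$effcbdc  c
   19  feee$effcbdcfddaaefca  a
   20  ffcbdcfddaaefcafeee$e  e

edaccffddbfeefa$efcae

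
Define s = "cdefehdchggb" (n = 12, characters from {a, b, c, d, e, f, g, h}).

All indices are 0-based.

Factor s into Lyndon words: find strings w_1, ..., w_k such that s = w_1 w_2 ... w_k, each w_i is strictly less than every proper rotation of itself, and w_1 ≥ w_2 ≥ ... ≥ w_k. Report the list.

["cdefehdchgg", "b"]

emit factor 1: 'cdefehdchgg' (i=0, period=11)
emit factor 2: 'b' (i=11, period=1)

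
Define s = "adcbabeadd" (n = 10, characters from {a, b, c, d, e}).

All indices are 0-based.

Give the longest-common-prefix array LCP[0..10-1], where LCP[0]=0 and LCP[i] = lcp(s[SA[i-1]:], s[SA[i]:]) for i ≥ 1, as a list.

[0, 1, 2, 0, 1, 0, 0, 1, 1, 0]

rank→(start, suffix):
  0 → (4, 'abeadd')
  1 → (0, 'adcbabeadd')
  2 → (7, 'add')
  3 → (3, 'babeadd')
  4 → (5, 'beadd')
  5 → (2, 'cbabeadd')
  6 → (9, 'd')
  7 → (1, 'dcbabeadd')
  8 → (8, 'dd')
  9 → (6, 'eadd')

SA = [4, 0, 7, 3, 5, 2, 9, 1, 8, 6]
[i] adj suffixes → lcp
  [1] 4/0 → 1 ('a')
  [2] 0/7 → 2 ('ad')
  [3] 7/3 → 0 ('')
  [4] 3/5 → 1 ('b')
  [5] 5/2 → 0 ('')
  [6] 2/9 → 0 ('')
  [7] 9/1 → 1 ('d')
  [8] 1/8 → 1 ('d')
  [9] 8/6 → 0 ('')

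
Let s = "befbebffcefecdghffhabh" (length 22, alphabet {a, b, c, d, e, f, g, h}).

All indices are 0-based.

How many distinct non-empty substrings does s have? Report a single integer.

236

sorted suffixes:
  #0 SA[0]=19  'abh'
  #1 SA[1]=3  'bebffcefecdghffhabh'
  #2 SA[2]=0  'befbebffcefecdghffhabh'
  #3 SA[3]=5  'bffcefecdghffhabh'
  #4 SA[4]=20  'bh'
  #5 SA[5]=12  'cdghffhabh'
  #6 SA[6]=8  'cefecdghffhabh'
  #7 SA[7]=13  'dghffhabh'
  #8 SA[8]=4  'ebffcefecdghffhabh'
  #9 SA[9]=11  'ecdghffhabh'
  #10 SA[10]=1  'efbebffcefecdghffhabh'
  #11 SA[11]=9  'efecdghffhabh'
  #12 SA[12]=2  'fbebffcefecdghffhabh'
  #13 SA[13]=7  'fcefecdghffhabh'
  #14 SA[14]=10  'fecdghffhabh'
  #15 SA[15]=6  'ffcefecdghffhabh'
  #16 SA[16]=16  'ffhabh'
  #17 SA[17]=17  'fhabh'
  #18 SA[18]=14  'ghffhabh'
  #19 SA[19]=21  'h'
  #20 SA[20]=18  'habh'
  #21 SA[21]=15  'hffhabh'

SA = [19, 3, 0, 5, 20, 12, 8, 13, 4, 11, 1, 9, 2, 7, 10, 6, 16, 17, 14, 21, 18, 15]
rank  pair      lcp
   1  s[19:],s[3:]  0  ''
   2  s[3:],s[0:]  2  'be'
   3  s[0:],s[5:]  1  'b'
   4  s[5:],s[20:]  1  'b'
   5  s[20:],s[12:]  0  ''
   6  s[12:],s[8:]  1  'c'
   7  s[8:],s[13:]  0  ''
   8  s[13:],s[4:]  0  ''
   9  s[4:],s[11:]  1  'e'
  10  s[11:],s[1:]  1  'e'
  11  s[1:],s[9:]  2  'ef'
  12  s[9:],s[2:]  0  ''
  13  s[2:],s[7:]  1  'f'
  14  s[7:],s[10:]  1  'f'
  15  s[10:],s[6:]  1  'f'
  16  s[6:],s[16:]  2  'ff'
  17  s[16:],s[17:]  1  'f'
  18  s[17:],s[14:]  0  ''
  19  s[14:],s[21:]  0  ''
  20  s[21:],s[18:]  1  'h'
  21  s[18:],s[15:]  1  'h'

n(n+1)/2 = 22·23/2 = 253
Σ LCP = 0 + 0 + 2 + 1 + 1 + 0 + 1 + 0 + 0 + 1 + 1 + 2 + 0 + 1 + 1 + 1 + 2 + 1 + 0 + 0 + 1 + 1 = 17
distinct = 253 − 17 = 236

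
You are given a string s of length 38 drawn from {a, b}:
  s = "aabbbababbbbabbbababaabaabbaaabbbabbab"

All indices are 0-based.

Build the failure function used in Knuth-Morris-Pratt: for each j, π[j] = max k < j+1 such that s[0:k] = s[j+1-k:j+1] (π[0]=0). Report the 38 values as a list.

π[0] = 0
j=1 s[j]='a': π[1]=1 (border 'a')
j=2 s[j]='b': k: 1→0; π[2]=0 (border '')
j=3 s[j]='b': π[3]=0 (border '')
j=4 s[j]='b': π[4]=0 (border '')
j=5 s[j]='a': π[5]=1 (border 'a')
j=6 s[j]='b': k: 1→0; π[6]=0 (border '')
j=7 s[j]='a': π[7]=1 (border 'a')
j=8 s[j]='b': k: 1→0; π[8]=0 (border '')
j=9 s[j]='b': π[9]=0 (border '')
j=10 s[j]='b': π[10]=0 (border '')
j=11 s[j]='b': π[11]=0 (border '')
j=12 s[j]='a': π[12]=1 (border 'a')
j=13 s[j]='b': k: 1→0; π[13]=0 (border '')
j=14 s[j]='b': π[14]=0 (border '')
j=15 s[j]='b': π[15]=0 (border '')
j=16 s[j]='a': π[16]=1 (border 'a')
j=17 s[j]='b': k: 1→0; π[17]=0 (border '')
j=18 s[j]='a': π[18]=1 (border 'a')
j=19 s[j]='b': k: 1→0; π[19]=0 (border '')
j=20 s[j]='a': π[20]=1 (border 'a')
j=21 s[j]='a': π[21]=2 (border 'aa')
j=22 s[j]='b': π[22]=3 (border 'aab')
j=23 s[j]='a': k: 3→0; π[23]=1 (border 'a')
j=24 s[j]='a': π[24]=2 (border 'aa')
j=25 s[j]='b': π[25]=3 (border 'aab')
j=26 s[j]='b': π[26]=4 (border 'aabb')
j=27 s[j]='a': k: 4→0; π[27]=1 (border 'a')
j=28 s[j]='a': π[28]=2 (border 'aa')
j=29 s[j]='a': k: 2→1; π[29]=2 (border 'aa')
j=30 s[j]='b': π[30]=3 (border 'aab')
j=31 s[j]='b': π[31]=4 (border 'aabb')
j=32 s[j]='b': π[32]=5 (border 'aabbb')
j=33 s[j]='a': π[33]=6 (border 'aabbba')
j=34 s[j]='b': π[34]=7 (border 'aabbbab')
j=35 s[j]='b': k: 7→0; π[35]=0 (border '')
j=36 s[j]='a': π[36]=1 (border 'a')
j=37 s[j]='b': k: 1→0; π[37]=0 (border '')

[0, 1, 0, 0, 0, 1, 0, 1, 0, 0, 0, 0, 1, 0, 0, 0, 1, 0, 1, 0, 1, 2, 3, 1, 2, 3, 4, 1, 2, 2, 3, 4, 5, 6, 7, 0, 1, 0]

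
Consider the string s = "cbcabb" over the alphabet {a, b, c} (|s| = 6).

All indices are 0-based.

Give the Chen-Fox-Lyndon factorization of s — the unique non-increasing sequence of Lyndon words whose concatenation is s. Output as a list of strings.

emit factor 1: 'c' (i=0, period=1)
emit factor 2: 'bc' (i=1, period=2)
emit factor 3: 'abb' (i=3, period=3)

["c", "bc", "abb"]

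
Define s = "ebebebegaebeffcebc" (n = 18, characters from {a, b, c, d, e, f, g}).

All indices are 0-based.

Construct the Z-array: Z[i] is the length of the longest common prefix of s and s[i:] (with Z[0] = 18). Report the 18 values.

[18, 0, 5, 0, 3, 0, 1, 0, 0, 3, 0, 1, 0, 0, 0, 2, 0, 0]

Z[0]=18
i=1: i≥r, start 0; Z[1]=0
i=2: i≥r, start 0; Z[2]=5 extend→box=[2,7)
i=3: min(r-i=4, Z[1]=0)=0; Z[3]=0
i=4: min(r-i=3, Z[2]=5)=3; Z[4]=3
i=5: min(r-i=2, Z[3]=0)=0; Z[5]=0
i=6: min(r-i=1, Z[4]=3)=1; Z[6]=1
i=7: i≥r, start 0; Z[7]=0
i=8: i≥r, start 0; Z[8]=0
i=9: i≥r, start 0; Z[9]=3 extend→box=[9,12)
i=10: min(r-i=2, Z[1]=0)=0; Z[10]=0
i=11: min(r-i=1, Z[2]=5)=1; Z[11]=1
i=12: i≥r, start 0; Z[12]=0
i=13: i≥r, start 0; Z[13]=0
i=14: i≥r, start 0; Z[14]=0
i=15: i≥r, start 0; Z[15]=2 extend→box=[15,17)
i=16: min(r-i=1, Z[1]=0)=0; Z[16]=0
i=17: i≥r, start 0; Z[17]=0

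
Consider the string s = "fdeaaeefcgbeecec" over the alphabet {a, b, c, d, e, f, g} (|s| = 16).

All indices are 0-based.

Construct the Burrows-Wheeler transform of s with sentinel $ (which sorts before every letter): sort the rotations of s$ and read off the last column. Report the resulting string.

rank  rotation           last
    0  $fdeaaeefcgbeecec  c
    1  aaeefcgbeecec$fde  e
    2  aeefcgbeecec$fdea  a
    3  beecec$fdeaaeefcg  g
    4  c$fdeaaeefcgbeece  e
    5  cec$fdeaaeefcgbee  e
    6  cgbeecec$fdeaaeef  f
    7  deaaeefcgbeecec$f  f
    8  eaaeefcgbeecec$fd  d
    9  ec$fdeaaeefcgbeec  c
   10  ecec$fdeaaeefcgbe  e
   11  eecec$fdeaaeefcgb  b
   12  eefcgbeecec$fdeaa  a
   13  efcgbeecec$fdeaae  e
   14  fcgbeecec$fdeaaee  e
   15  fdeaaeefcgbeecec$  $
   16  gbeecec$fdeaaeefc  c

ceageeffdcebaee$c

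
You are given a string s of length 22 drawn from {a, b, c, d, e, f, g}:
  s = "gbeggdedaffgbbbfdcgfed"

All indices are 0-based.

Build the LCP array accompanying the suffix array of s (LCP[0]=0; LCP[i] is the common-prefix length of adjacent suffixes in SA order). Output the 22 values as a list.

[0, 0, 2, 1, 1, 0, 0, 1, 1, 1, 0, 2, 1, 0, 1, 1, 1, 0, 2, 1, 1, 1]

rank | idx | suffix
   0 |   8 | affgbbbfdcgfed
   1 |  12 | bbbfdcgfed
   2 |  13 | bbfdcgfed
   3 |   1 | beggdedaffgbbbfdcgfed
   4 |  14 | bfdcgfed
   5 |  17 | cgfed
   6 |  21 | d
   7 |   7 | daffgbbbfdcgfed
   8 |  16 | dcgfed
   9 |   5 | dedaffgbbbfdcgfed
  10 |  20 | ed
  11 |   6 | edaffgbbbfdcgfed
  12 |   2 | eggdedaffgbbbfdcgfed
  13 |  15 | fdcgfed
  14 |  19 | fed
  15 |   9 | ffgbbbfdcgfed
  16 |  10 | fgbbbfdcgfed
  17 |  11 | gbbbfdcgfed
  18 |   0 | gbeggdedaffgbbbfdcgfed
  19 |   4 | gdedaffgbbbfdcgfed
  20 |  18 | gfed
  21 |   3 | ggdedaffgbbbfdcgfed

SA = [8, 12, 13, 1, 14, 17, 21, 7, 16, 5, 20, 6, 2, 15, 19, 9, 10, 11, 0, 4, 18, 3]
[i] adj suffixes → lcp
  [1] 8/12 → 0 ('')
  [2] 12/13 → 2 ('bb')
  [3] 13/1 → 1 ('b')
  [4] 1/14 → 1 ('b')
  [5] 14/17 → 0 ('')
  [6] 17/21 → 0 ('')
  [7] 21/7 → 1 ('d')
  [8] 7/16 → 1 ('d')
  [9] 16/5 → 1 ('d')
  [10] 5/20 → 0 ('')
  [11] 20/6 → 2 ('ed')
  [12] 6/2 → 1 ('e')
  [13] 2/15 → 0 ('')
  [14] 15/19 → 1 ('f')
  [15] 19/9 → 1 ('f')
  [16] 9/10 → 1 ('f')
  [17] 10/11 → 0 ('')
  [18] 11/0 → 2 ('gb')
  [19] 0/4 → 1 ('g')
  [20] 4/18 → 1 ('g')
  [21] 18/3 → 1 ('g')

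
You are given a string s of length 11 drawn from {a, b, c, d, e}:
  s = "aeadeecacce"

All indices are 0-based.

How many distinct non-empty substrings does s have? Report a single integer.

59

rank→(start, suffix):
  0 → (7, 'acce')
  1 → (2, 'adeecacce')
  2 → (0, 'aeadeecacce')
  3 → (6, 'cacce')
  4 → (8, 'cce')
  5 → (9, 'ce')
  6 → (3, 'deecacce')
  7 → (10, 'e')
  8 → (1, 'eadeecacce')
  9 → (5, 'ecacce')
  10 → (4, 'eecacce')

SA = [7, 2, 0, 6, 8, 9, 3, 10, 1, 5, 4]
i: (SA[i-1],SA[i]) lcp shared
  1: (7,2) 1 'a'
  2: (2,0) 1 'a'
  3: (0,6) 0 ''
  4: (6,8) 1 'c'
  5: (8,9) 1 'c'
  6: (9,3) 0 ''
  7: (3,10) 0 ''
  8: (10,1) 1 'e'
  9: (1,5) 1 'e'
  10: (5,4) 1 'e'

n(n+1)/2 = 11·12/2 = 66
Σ LCP = 0 + 1 + 1 + 0 + 1 + 1 + 0 + 0 + 1 + 1 + 1 = 7
distinct = 66 − 7 = 59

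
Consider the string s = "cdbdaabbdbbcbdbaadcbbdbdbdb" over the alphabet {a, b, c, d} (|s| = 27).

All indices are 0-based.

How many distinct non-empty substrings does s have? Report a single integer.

330

rank→(start, suffix):
  0 → (4, 'aabbdbbcbdbaadcbbdbdbdb')
  1 → (15, 'aadcbbdbdbdb')
  2 → (5, 'abbdbbcbdbaadcbbdbdbdb')
  3 → (16, 'adcbbdbdbdb')
  4 → (26, 'b')
  5 → (14, 'baadcbbdbdbdb')
  6 → (9, 'bbcbdbaadcbbdbdbdb')
  7 → (6, 'bbdbbcbdbaadcbbdbdbdb')
  8 → (19, 'bbdbdbdb')
  9 → (10, 'bcbdbaadcbbdbdbdb')
  10 → (2, 'bdaabbdbbcbdbaadcbbdbdbdb')
  11 → (24, 'bdb')
  12 → (12, 'bdbaadcbbdbdbdb')
  13 → (7, 'bdbbcbdbaadcbbdbdbdb')
  14 → (22, 'bdbdb')
  15 → (20, 'bdbdbdb')
  16 → (18, 'cbbdbdbdb')
  17 → (11, 'cbdbaadcbbdbdbdb')
  18 → (0, 'cdbdaabbdbbcbdbaadcbbdbdbdb')
  19 → (3, 'daabbdbbcbdbaadcbbdbdbdb')
  20 → (25, 'db')
  21 → (13, 'dbaadcbbdbdbdb')
  22 → (8, 'dbbcbdbaadcbbdbdbdb')
  23 → (1, 'dbdaabbdbbcbdbaadcbbdbdbdb')
  24 → (23, 'dbdb')
  25 → (21, 'dbdbdb')
  26 → (17, 'dcbbdbdbdb')

SA = [4, 15, 5, 16, 26, 14, 9, 6, 19, 10, 2, 24, 12, 7, 22, 20, 18, 11, 0, 3, 25, 13, 8, 1, 23, 21, 17]
i: (SA[i-1],SA[i]) lcp shared
  1: (4,15) 2 'aa'
  2: (15,5) 1 'a'
  3: (5,16) 1 'a'
  4: (16,26) 0 ''
  5: (26,14) 1 'b'
  6: (14,9) 1 'b'
  7: (9,6) 2 'bb'
  8: (6,19) 4 'bbdb'
  9: (19,10) 1 'b'
  10: (10,2) 1 'b'
  11: (2,24) 2 'bd'
  12: (24,12) 3 'bdb'
  13: (12,7) 3 'bdb'
  14: (7,22) 3 'bdb'
  15: (22,20) 5 'bdbdb'
  16: (20,18) 0 ''
  17: (18,11) 2 'cb'
  18: (11,0) 1 'c'
  19: (0,3) 0 ''
  20: (3,25) 1 'd'
  21: (25,13) 2 'db'
  22: (13,8) 2 'db'
  23: (8,1) 2 'db'
  24: (1,23) 3 'dbd'
  25: (23,21) 4 'dbdb'
  26: (21,17) 1 'd'

n(n+1)/2 = 27·28/2 = 378
Σ LCP = 0 + 2 + 1 + 1 + 0 + 1 + 1 + 2 + 4 + 1 + 1 + 2 + 3 + 3 + 3 + 5 + 0 + 2 + 1 + 0 + 1 + 2 + 2 + 2 + 3 + 4 + 1 = 48
distinct = 378 − 48 = 330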